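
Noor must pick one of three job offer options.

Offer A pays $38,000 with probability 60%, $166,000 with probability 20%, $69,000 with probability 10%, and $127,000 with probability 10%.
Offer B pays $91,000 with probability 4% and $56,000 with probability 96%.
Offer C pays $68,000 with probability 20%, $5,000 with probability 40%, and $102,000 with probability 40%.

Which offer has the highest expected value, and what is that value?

Offer A = 0.6 × 38000 + 0.2 × 166000 + 0.1 × 69000 + 0.1 × 127000 = 22800 + 33200 + 6900 + 12700 = 75600
Offer B = 0.04 × 91000 + 0.96 × 56000 = 3640 + 53760 = 57400
Offer C = 0.2 × 68000 + 0.4 × 5000 + 0.4 × 102000 = 13600 + 2000 + 40800 = 56400

Offer A ($75,600)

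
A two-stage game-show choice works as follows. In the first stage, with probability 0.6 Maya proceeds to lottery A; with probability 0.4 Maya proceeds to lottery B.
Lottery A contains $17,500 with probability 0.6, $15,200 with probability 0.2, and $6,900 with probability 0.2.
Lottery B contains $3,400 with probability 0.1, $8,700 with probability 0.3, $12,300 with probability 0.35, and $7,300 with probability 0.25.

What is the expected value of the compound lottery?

$12,584

EV(A) = 0.6 × 17500 + 0.2 × 15200 + 0.2 × 6900 = 10500 + 3040 + 1380 = 14920
EV(B) = 0.1 × 3400 + 0.3 × 8700 + 0.35 × 12300 + 0.25 × 7300 = 340 + 2610 + 4305 + 1825 = 9080
Overall = 0.6 × 14920 + 0.4 × 9080 = 8952 + 3632 = 12584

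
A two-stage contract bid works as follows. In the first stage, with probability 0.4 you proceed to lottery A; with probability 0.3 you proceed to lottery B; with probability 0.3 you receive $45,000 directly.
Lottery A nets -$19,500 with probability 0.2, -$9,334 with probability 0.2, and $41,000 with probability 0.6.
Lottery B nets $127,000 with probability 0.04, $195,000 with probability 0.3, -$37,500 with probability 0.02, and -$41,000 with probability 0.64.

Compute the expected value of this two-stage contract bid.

$32,010.28

EV(A) = 0.2 × (-19500) + 0.2 × (-9334) + 0.6 × 41000 = -3900 − 1866.8 + 24600 = 18833.2
EV(B) = 0.04 × 127000 + 0.3 × 195000 + 0.02 × (-37500) + 0.64 × (-41000) = 5080 + 58500 − 750 − 26240 = 36590
Branch C: 45000 (certain)
Overall = 0.4 × 18833.2 + 0.3 × 36590 + 0.3 × 45000 = 7533.28 + 10977 + 13500 = 32010.28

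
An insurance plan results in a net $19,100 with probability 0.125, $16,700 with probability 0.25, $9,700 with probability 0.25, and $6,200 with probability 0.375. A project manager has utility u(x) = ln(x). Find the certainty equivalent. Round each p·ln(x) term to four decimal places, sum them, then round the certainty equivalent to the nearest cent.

$10,225.09

E[u] = 0.125·ln(19100) + 0.25·ln(16700) + 0.25·ln(9700) + 0.375·ln(6200) = 1.2322 + 2.4308 + 2.2950 + 3.2746 = 9.2326
CE = e^9.2326 ≈ 10225.09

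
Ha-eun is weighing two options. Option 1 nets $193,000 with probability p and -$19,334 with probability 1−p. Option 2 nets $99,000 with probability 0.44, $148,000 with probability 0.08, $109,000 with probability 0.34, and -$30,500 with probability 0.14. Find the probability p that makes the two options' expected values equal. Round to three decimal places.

EV(Option 2) = 0.44 × 99000 + 0.08 × 148000 + 0.34 × 109000 + 0.14 × (-30500) = 43560 + 11840 + 37060 − 4270 = 88190
p·193000 + (1−p)·(-19334) = 88190
212334p − 19334 = 88190
p = (88190 + 19334) / 212334

p = 0.506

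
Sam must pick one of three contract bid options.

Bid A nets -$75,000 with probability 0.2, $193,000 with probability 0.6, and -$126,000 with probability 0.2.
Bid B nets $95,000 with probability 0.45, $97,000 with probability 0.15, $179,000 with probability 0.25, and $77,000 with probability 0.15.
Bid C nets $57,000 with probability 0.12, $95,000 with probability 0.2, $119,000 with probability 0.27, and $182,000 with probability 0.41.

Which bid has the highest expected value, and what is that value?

Bid C ($132,590)

Bid A = 0.2 × (-75000) + 0.6 × 193000 + 0.2 × (-126000) = -15000 + 115800 − 25200 = 75600
Bid B = 0.45 × 95000 + 0.15 × 97000 + 0.25 × 179000 + 0.15 × 77000 = 42750 + 14550 + 44750 + 11550 = 113600
Bid C = 0.12 × 57000 + 0.2 × 95000 + 0.27 × 119000 + 0.41 × 182000 = 6840 + 19000 + 32130 + 74620 = 132590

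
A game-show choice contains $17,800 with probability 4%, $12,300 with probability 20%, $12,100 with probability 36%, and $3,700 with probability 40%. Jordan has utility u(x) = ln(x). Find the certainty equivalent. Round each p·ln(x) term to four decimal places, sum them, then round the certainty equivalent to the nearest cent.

$7,674.82

E[u] = 0.04·ln(17800) + 0.2·ln(12300) + 0.36·ln(12100) + 0.4·ln(3700) = 0.3915 + 1.8835 + 3.3843 + 3.2864 = 8.9457
CE = e^8.9457 ≈ 7674.82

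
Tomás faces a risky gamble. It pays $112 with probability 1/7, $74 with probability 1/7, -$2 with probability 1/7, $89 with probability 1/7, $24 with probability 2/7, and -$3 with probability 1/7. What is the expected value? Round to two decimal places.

EV = 1/7 × 112 + 1/7 × 74 + 1/7 × (-2) + 1/7 × 89 + 2/7 × 24 + 1/7 × (-3) = 16 + 10.5714 − 0.2857 + 12.7143 + 6.8571 − 0.4286 = 45.4286

$45.43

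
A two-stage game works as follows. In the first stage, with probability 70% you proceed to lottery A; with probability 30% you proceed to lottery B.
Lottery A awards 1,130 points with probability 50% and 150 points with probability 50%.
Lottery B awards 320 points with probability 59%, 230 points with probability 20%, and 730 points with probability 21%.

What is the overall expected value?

EV(A) = 0.5 × 1130 + 0.5 × 150 = 565 + 75 = 640
EV(B) = 0.59 × 320 + 0.2 × 230 + 0.21 × 730 = 188.8 + 46 + 153.3 = 388.1
Overall = 0.7 × 640 + 0.3 × 388.1 = 448 + 116.43 = 564.43

564.43 points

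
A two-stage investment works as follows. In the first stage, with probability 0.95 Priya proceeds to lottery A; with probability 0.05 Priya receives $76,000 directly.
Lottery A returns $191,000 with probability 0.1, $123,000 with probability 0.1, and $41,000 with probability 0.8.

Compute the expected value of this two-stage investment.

$64,790

EV(A) = 0.1 × 191000 + 0.1 × 123000 + 0.8 × 41000 = 19100 + 12300 + 32800 = 64200
Branch B: 76000 (certain)
Overall = 0.95 × 64200 + 0.05 × 76000 = 60990 + 3800 = 64790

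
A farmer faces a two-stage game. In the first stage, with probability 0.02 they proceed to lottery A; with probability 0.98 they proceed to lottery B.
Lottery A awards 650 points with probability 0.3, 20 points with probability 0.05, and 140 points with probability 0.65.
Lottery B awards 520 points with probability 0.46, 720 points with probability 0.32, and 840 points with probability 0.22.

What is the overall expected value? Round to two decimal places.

647.05 points

EV(A) = 0.3 × 650 + 0.05 × 20 + 0.65 × 140 = 195 + 1 + 91 = 287
EV(B) = 0.46 × 520 + 0.32 × 720 + 0.22 × 840 = 239.2 + 230.4 + 184.8 = 654.4
Overall = 0.02 × 287 + 0.98 × 654.4 = 5.74 + 641.312 = 647.052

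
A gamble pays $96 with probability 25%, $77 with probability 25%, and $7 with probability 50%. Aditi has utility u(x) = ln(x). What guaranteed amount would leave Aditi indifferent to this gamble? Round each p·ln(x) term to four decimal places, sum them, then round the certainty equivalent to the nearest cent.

E[u] = 0.25·ln(96) + 0.25·ln(77) + 0.5·ln(7) = 1.1411 + 1.0860 + 0.9730 = 3.2001
CE = e^3.2001 ≈ 24.53

$24.53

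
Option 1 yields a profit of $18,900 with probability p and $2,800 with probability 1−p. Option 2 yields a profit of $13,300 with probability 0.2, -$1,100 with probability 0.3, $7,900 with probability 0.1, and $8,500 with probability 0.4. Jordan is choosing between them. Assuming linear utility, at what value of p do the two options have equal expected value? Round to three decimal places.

EV(Option 2) = 0.2 × 13300 + 0.3 × (-1100) + 0.1 × 7900 + 0.4 × 8500 = 2660 − 330 + 790 + 3400 = 6520
p·18900 + (1−p)·2800 = 6520
16100p + 2800 = 6520
p = (6520 − 2800) / 16100

p = 0.231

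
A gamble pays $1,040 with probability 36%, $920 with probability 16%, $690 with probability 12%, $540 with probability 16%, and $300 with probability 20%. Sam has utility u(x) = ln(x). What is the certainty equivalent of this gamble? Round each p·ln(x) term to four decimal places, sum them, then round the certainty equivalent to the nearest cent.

E[u] = 0.36·ln(1040) + 0.16·ln(920) + 0.12·ln(690) + 0.16·ln(540) + 0.2·ln(300) = 2.5009 + 1.0919 + 0.7844 + 1.0067 + 1.1408 = 6.5247
CE = e^6.5247 ≈ 681.78

$681.78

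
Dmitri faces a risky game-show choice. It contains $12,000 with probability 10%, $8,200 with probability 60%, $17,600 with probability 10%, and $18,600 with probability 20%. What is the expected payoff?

$11,600

EV = 0.1 × 12000 + 0.6 × 8200 + 0.1 × 17600 + 0.2 × 18600 = 1200 + 4920 + 1760 + 3720 = 11600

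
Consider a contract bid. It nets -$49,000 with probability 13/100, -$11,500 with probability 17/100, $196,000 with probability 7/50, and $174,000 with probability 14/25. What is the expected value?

$116,555

EV = 13/100 × (-49000) + 17/100 × (-11500) + 7/50 × 196000 + 14/25 × 174000 = -6370 − 1955 + 27440 + 97440 = 116555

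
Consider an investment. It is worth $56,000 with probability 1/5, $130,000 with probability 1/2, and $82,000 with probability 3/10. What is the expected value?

$100,800

EV = 1/5 × 56000 + 1/2 × 130000 + 3/10 × 82000 = 11200 + 65000 + 24600 = 100800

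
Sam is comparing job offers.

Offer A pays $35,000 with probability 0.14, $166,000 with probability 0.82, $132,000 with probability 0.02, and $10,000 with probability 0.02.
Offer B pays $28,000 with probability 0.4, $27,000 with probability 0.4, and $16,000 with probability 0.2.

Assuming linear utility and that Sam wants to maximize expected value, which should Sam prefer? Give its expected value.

Offer A = 0.14 × 35000 + 0.82 × 166000 + 0.02 × 132000 + 0.02 × 10000 = 4900 + 136120 + 2640 + 200 = 143860
Offer B = 0.4 × 28000 + 0.4 × 27000 + 0.2 × 16000 = 11200 + 10800 + 3200 = 25200

Offer A ($143,860)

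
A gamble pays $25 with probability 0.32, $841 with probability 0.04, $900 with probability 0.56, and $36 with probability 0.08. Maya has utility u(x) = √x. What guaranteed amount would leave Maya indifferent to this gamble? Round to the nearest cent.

$401.60

E[u] = 0.32·√25 + 0.04·√841 + 0.56·√900 + 0.08·√36 = 0.32·5 + 0.04·29 + 0.56·30 + 0.08·6 = 20.04
CE = (20.04)² = 401.6016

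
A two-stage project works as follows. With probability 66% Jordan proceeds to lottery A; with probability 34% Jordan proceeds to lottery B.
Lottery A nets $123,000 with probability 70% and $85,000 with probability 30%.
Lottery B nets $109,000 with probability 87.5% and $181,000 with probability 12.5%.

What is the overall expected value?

$113,776

EV(A) = 0.7 × 123000 + 0.3 × 85000 = 86100 + 25500 = 111600
EV(B) = 0.875 × 109000 + 0.125 × 181000 = 95375 + 22625 = 118000
Overall = 0.66 × 111600 + 0.34 × 118000 = 73656 + 40120 = 113776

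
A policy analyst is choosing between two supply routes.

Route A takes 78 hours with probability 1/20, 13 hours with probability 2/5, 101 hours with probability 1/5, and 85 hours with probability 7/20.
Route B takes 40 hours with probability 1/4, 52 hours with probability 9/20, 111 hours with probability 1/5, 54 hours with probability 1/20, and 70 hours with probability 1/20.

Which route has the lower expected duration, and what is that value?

Route A = 1/20 × 78 + 2/5 × 13 + 1/5 × 101 + 7/20 × 85 = 3.9 + 5.2 + 20.2 + 29.75 = 59.05
Route B = 1/4 × 40 + 9/20 × 52 + 1/5 × 111 + 1/20 × 54 + 1/20 × 70 = 10 + 23.4 + 22.2 + 2.7 + 3.5 = 61.8

Route A (59.05 hours)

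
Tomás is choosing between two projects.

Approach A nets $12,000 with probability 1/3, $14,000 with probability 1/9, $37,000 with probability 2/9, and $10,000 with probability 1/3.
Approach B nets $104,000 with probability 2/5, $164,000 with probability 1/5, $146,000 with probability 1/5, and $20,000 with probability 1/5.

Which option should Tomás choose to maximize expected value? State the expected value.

Approach A = 1/3 × 12000 + 1/9 × 14000 + 2/9 × 37000 + 1/3 × 10000 = 4000 + 1555.5556 + 8222.2222 + 3333.3333 = 17111.1111
Approach B = 2/5 × 104000 + 1/5 × 164000 + 1/5 × 146000 + 1/5 × 20000 = 41600 + 32800 + 29200 + 4000 = 107600

Approach B ($107,600)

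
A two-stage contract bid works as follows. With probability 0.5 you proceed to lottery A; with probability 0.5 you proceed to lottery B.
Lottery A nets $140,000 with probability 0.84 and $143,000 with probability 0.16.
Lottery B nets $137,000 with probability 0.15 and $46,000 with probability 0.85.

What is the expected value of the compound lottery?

EV(A) = 0.84 × 140000 + 0.16 × 143000 = 117600 + 22880 = 140480
EV(B) = 0.15 × 137000 + 0.85 × 46000 = 20550 + 39100 = 59650
Overall = 0.5 × 140480 + 0.5 × 59650 = 70240 + 29825 = 100065

$100,065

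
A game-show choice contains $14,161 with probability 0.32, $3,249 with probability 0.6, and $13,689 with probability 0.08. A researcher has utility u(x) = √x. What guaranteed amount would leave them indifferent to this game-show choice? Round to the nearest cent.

E[u] = 0.32·√14161 + 0.6·√3249 + 0.08·√13689 = 0.32·119 + 0.6·57 + 0.08·117 = 81.64
CE = (81.64)² = 6665.0896

$6,665.09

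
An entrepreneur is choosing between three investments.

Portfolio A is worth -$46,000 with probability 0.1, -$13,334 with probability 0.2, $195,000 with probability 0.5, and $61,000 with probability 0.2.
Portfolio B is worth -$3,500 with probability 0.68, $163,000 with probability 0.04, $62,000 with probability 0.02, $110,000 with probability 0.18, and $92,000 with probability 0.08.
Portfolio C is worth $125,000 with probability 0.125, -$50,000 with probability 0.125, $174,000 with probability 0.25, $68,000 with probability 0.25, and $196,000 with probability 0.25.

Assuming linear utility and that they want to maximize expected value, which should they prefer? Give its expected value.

Portfolio A = 0.1 × (-46000) + 0.2 × (-13334) + 0.5 × 195000 + 0.2 × 61000 = -4600 − 2666.8 + 97500 + 12200 = 102433.2
Portfolio B = 0.68 × (-3500) + 0.04 × 163000 + 0.02 × 62000 + 0.18 × 110000 + 0.08 × 92000 = -2380 + 6520 + 1240 + 19800 + 7360 = 32540
Portfolio C = 0.125 × 125000 + 0.125 × (-50000) + 0.25 × 174000 + 0.25 × 68000 + 0.25 × 196000 = 15625 − 6250 + 43500 + 17000 + 49000 = 118875

Portfolio C ($118,875)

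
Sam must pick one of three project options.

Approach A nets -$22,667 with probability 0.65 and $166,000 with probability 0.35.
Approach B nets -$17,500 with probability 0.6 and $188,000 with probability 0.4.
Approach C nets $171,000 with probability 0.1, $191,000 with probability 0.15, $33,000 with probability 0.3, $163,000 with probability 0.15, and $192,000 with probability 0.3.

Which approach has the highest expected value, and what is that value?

Approach A = 0.65 × (-22667) + 0.35 × 166000 = -14733.55 + 58100 = 43366.45
Approach B = 0.6 × (-17500) + 0.4 × 188000 = -10500 + 75200 = 64700
Approach C = 0.1 × 171000 + 0.15 × 191000 + 0.3 × 33000 + 0.15 × 163000 + 0.3 × 192000 = 17100 + 28650 + 9900 + 24450 + 57600 = 137700

Approach C ($137,700)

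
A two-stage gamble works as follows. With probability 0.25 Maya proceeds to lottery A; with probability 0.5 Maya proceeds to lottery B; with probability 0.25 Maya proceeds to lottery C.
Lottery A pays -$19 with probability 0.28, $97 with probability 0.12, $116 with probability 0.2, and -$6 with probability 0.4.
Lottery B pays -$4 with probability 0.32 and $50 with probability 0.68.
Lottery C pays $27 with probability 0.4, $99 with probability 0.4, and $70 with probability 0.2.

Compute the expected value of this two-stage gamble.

EV(A) = 0.28 × (-19) + 0.12 × 97 + 0.2 × 116 + 0.4 × (-6) = -5.32 + 11.64 + 23.2 − 2.4 = 27.12
EV(B) = 0.32 × (-4) + 0.68 × 50 = -1.28 + 34 = 32.72
EV(C) = 0.4 × 27 + 0.4 × 99 + 0.2 × 70 = 10.8 + 39.6 + 14 = 64.4
Overall = 0.25 × 27.12 + 0.5 × 32.72 + 0.25 × 64.4 = 6.78 + 16.36 + 16.1 = 39.24

$39.24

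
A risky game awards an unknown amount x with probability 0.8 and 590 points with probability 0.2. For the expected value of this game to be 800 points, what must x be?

x = 852.5 points

0.8·x + 0.2·590 = 800
0.8·x = 800 − 118 = 682
x = 682 / 0.8 = 852.5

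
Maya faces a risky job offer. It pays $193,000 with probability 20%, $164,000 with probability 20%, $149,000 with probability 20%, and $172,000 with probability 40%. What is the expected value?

$170,000

EV = 0.2 × 193000 + 0.2 × 164000 + 0.2 × 149000 + 0.4 × 172000 = 38600 + 32800 + 29800 + 68800 = 170000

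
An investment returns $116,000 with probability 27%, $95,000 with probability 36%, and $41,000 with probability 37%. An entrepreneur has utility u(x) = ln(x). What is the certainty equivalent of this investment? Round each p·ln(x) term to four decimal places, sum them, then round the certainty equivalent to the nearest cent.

$73,474.96

E[u] = 0.27·ln(116000) + 0.36·ln(95000) + 0.37·ln(41000) = 3.1486 + 4.1262 + 3.9299 = 11.2047
CE = e^11.2047 ≈ 73474.96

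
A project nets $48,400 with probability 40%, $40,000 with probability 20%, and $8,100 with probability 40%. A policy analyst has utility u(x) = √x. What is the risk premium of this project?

$3,704

E[u] = 0.4·√48400 + 0.2·√40000 + 0.4·√8100 = 0.4·220 + 0.2·200 + 0.4·90 = 164
CE = (164)² = 26896
Risk premium = EV − CE = 30600 − 26896 = 3704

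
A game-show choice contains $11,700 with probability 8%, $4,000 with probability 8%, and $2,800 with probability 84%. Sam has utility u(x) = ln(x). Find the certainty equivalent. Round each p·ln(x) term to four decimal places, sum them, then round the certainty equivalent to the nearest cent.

$3,230.20

E[u] = 0.08·ln(11700) + 0.08·ln(4000) + 0.84·ln(2800) = 0.7494 + 0.6635 + 6.6674 = 8.0803
CE = e^8.0803 ≈ 3230.20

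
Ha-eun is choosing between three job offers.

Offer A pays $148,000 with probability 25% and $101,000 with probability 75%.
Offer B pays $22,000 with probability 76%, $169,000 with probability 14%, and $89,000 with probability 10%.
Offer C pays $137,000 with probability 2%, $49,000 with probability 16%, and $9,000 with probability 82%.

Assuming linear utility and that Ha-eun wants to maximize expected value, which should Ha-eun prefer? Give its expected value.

Offer A ($112,750)

Offer A = 0.25 × 148000 + 0.75 × 101000 = 37000 + 75750 = 112750
Offer B = 0.76 × 22000 + 0.14 × 169000 + 0.1 × 89000 = 16720 + 23660 + 8900 = 49280
Offer C = 0.02 × 137000 + 0.16 × 49000 + 0.82 × 9000 = 2740 + 7840 + 7380 = 17960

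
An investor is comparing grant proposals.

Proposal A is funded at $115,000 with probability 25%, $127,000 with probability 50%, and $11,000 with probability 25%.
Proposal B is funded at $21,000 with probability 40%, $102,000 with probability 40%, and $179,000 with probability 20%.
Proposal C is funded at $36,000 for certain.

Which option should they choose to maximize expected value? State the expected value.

Proposal A ($95,000)

Proposal A = 0.25 × 115000 + 0.5 × 127000 + 0.25 × 11000 = 28750 + 63500 + 2750 = 95000
Proposal B = 0.4 × 21000 + 0.4 × 102000 + 0.2 × 179000 = 8400 + 40800 + 35800 = 85000
Proposal C: 36000 (certain)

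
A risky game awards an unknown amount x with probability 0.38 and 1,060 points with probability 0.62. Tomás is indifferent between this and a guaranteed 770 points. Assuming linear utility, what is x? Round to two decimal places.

x = 296.84 points

0.38·x + 0.62·1060 = 770
0.38·x = 770 − 657.2 = 112.8
x = 112.8 / 0.38 = 296.8421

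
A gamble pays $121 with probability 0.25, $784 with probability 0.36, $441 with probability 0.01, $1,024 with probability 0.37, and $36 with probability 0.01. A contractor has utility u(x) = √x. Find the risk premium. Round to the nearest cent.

E[u] = 0.25·√121 + 0.36·√784 + 0.01·√441 + 0.37·√1024 + 0.01·√36 = 0.25·11 + 0.36·28 + 0.01·21 + 0.37·32 + 0.01·6 = 24.94
CE = (24.94)² = 622.0036
Risk premium = EV − CE = 696.14 − 622.0036 = 74.1364

$74.14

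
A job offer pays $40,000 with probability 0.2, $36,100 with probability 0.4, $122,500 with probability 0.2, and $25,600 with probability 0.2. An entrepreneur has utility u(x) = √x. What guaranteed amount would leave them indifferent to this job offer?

E[u] = 0.2·√40000 + 0.4·√36100 + 0.2·√122500 + 0.2·√25600 = 0.2·200 + 0.4·190 + 0.2·350 + 0.2·160 = 218
CE = (218)² = 47524

$47,524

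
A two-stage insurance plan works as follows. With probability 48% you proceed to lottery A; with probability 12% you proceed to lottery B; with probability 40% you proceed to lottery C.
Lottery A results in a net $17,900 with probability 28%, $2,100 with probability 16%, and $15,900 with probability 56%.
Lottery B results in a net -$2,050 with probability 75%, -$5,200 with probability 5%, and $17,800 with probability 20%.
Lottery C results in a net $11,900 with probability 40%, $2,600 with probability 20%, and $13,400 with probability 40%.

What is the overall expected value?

EV(A) = 0.28 × 17900 + 0.16 × 2100 + 0.56 × 15900 = 5012 + 336 + 8904 = 14252
EV(B) = 0.75 × (-2050) + 0.05 × (-5200) + 0.2 × 17800 = -1537.5 − 260 + 3560 = 1762.5
EV(C) = 0.4 × 11900 + 0.2 × 2600 + 0.4 × 13400 = 4760 + 520 + 5360 = 10640
Overall = 0.48 × 14252 + 0.12 × 1762.5 + 0.4 × 10640 = 6840.96 + 211.5 + 4256 = 11308.46

$11,308.46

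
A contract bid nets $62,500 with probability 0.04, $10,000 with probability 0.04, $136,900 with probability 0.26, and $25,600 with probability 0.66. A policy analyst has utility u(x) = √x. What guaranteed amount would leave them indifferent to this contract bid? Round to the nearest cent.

$46,569.64

E[u] = 0.04·√62500 + 0.04·√10000 + 0.26·√136900 + 0.66·√25600 = 0.04·250 + 0.04·100 + 0.26·370 + 0.66·160 = 215.8
CE = (215.8)² = 46569.64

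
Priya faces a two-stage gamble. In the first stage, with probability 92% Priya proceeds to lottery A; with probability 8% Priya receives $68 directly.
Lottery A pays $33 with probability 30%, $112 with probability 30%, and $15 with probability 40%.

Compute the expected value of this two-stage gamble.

$50.98

EV(A) = 0.3 × 33 + 0.3 × 112 + 0.4 × 15 = 9.9 + 33.6 + 6 = 49.5
Branch B: 68 (certain)
Overall = 0.92 × 49.5 + 0.08 × 68 = 45.54 + 5.44 = 50.98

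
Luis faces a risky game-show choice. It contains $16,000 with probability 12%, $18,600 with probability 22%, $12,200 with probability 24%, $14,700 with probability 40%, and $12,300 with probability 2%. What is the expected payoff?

$15,066

EV = 0.12 × 16000 + 0.22 × 18600 + 0.24 × 12200 + 0.4 × 14700 + 0.02 × 12300 = 1920 + 4092 + 2928 + 5880 + 246 = 15066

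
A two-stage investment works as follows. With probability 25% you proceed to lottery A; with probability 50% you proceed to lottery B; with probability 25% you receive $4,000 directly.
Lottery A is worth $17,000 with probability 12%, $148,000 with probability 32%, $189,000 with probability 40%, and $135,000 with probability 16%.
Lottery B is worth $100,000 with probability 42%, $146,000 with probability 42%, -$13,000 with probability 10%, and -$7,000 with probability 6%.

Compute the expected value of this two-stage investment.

EV(A) = 0.12 × 17000 + 0.32 × 148000 + 0.4 × 189000 + 0.16 × 135000 = 2040 + 47360 + 75600 + 21600 = 146600
EV(B) = 0.42 × 100000 + 0.42 × 146000 + 0.1 × (-13000) + 0.06 × (-7000) = 42000 + 61320 − 1300 − 420 = 101600
Branch C: 4000 (certain)
Overall = 0.25 × 146600 + 0.5 × 101600 + 0.25 × 4000 = 36650 + 50800 + 1000 = 88450

$88,450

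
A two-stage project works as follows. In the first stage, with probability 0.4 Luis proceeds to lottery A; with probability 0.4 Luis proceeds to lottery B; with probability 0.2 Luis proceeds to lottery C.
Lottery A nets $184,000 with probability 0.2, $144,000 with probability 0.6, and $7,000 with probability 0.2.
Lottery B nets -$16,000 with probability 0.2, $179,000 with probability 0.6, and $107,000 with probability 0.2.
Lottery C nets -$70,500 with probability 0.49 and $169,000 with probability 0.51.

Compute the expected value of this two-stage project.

$110,409

EV(A) = 0.2 × 184000 + 0.6 × 144000 + 0.2 × 7000 = 36800 + 86400 + 1400 = 124600
EV(B) = 0.2 × (-16000) + 0.6 × 179000 + 0.2 × 107000 = -3200 + 107400 + 21400 = 125600
EV(C) = 0.49 × (-70500) + 0.51 × 169000 = -34545 + 86190 = 51645
Overall = 0.4 × 124600 + 0.4 × 125600 + 0.2 × 51645 = 49840 + 50240 + 10329 = 110409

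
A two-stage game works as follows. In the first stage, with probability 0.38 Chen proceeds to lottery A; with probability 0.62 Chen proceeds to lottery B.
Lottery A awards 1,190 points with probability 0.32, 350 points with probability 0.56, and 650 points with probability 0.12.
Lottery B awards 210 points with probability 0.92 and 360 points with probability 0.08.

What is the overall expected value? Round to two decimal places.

386.46 points

EV(A) = 0.32 × 1190 + 0.56 × 350 + 0.12 × 650 = 380.8 + 196 + 78 = 654.8
EV(B) = 0.92 × 210 + 0.08 × 360 = 193.2 + 28.8 = 222
Overall = 0.38 × 654.8 + 0.62 × 222 = 248.824 + 137.64 = 386.464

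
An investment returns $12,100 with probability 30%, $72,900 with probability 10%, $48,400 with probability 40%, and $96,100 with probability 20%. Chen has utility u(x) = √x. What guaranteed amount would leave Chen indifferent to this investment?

$44,100

E[u] = 0.3·√12100 + 0.1·√72900 + 0.4·√48400 + 0.2·√96100 = 0.3·110 + 0.1·270 + 0.4·220 + 0.2·310 = 210
CE = (210)² = 44100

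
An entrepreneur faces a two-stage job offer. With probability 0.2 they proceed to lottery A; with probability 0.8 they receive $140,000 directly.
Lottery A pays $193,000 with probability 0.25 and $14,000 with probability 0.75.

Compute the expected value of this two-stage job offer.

$123,750

EV(A) = 0.25 × 193000 + 0.75 × 14000 = 48250 + 10500 = 58750
Branch B: 140000 (certain)
Overall = 0.2 × 58750 + 0.8 × 140000 = 11750 + 112000 = 123750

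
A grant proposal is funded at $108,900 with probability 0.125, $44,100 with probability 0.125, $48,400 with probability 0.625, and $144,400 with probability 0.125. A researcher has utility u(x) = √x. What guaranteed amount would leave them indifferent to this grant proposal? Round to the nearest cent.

E[u] = 0.125·√108900 + 0.125·√44100 + 0.625·√48400 + 0.125·√144400 = 0.125·330 + 0.125·210 + 0.625·220 + 0.125·380 = 252.5
CE = (252.5)² = 63756.25

$63,756.25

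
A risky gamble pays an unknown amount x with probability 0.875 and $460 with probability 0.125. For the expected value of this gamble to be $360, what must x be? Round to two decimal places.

0.875·x + 0.125·460 = 360
0.875·x = 360 − 57.5 = 302.5
x = 302.5 / 0.875 = 345.7143

x = $345.71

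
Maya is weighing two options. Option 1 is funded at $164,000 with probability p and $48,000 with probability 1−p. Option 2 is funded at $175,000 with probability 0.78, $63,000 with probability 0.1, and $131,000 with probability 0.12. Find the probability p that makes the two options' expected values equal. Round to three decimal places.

p = 0.953

EV(Option 2) = 0.78 × 175000 + 0.1 × 63000 + 0.12 × 131000 = 136500 + 6300 + 15720 = 158520
p·164000 + (1−p)·48000 = 158520
116000p + 48000 = 158520
p = (158520 − 48000) / 116000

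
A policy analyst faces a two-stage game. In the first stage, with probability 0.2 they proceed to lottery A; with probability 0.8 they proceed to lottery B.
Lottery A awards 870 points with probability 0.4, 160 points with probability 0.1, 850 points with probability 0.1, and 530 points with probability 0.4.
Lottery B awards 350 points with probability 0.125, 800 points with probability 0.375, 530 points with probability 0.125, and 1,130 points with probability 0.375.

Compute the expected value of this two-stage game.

799.2 points

EV(A) = 0.4 × 870 + 0.1 × 160 + 0.1 × 850 + 0.4 × 530 = 348 + 16 + 85 + 212 = 661
EV(B) = 0.125 × 350 + 0.375 × 800 + 0.125 × 530 + 0.375 × 1130 = 43.75 + 300 + 66.25 + 423.75 = 833.75
Overall = 0.2 × 661 + 0.8 × 833.75 = 132.2 + 667 = 799.2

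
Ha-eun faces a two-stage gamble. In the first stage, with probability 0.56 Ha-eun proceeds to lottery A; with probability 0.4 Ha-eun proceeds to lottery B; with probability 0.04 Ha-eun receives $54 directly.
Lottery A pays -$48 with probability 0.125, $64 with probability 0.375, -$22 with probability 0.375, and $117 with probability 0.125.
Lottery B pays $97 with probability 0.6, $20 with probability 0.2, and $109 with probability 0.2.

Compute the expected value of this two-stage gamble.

$49.41

EV(A) = 0.125 × (-48) + 0.375 × 64 + 0.375 × (-22) + 0.125 × 117 = -6 + 24 − 8.25 + 14.625 = 24.375
EV(B) = 0.6 × 97 + 0.2 × 20 + 0.2 × 109 = 58.2 + 4 + 21.8 = 84
Branch C: 54 (certain)
Overall = 0.56 × 24.375 + 0.4 × 84 + 0.04 × 54 = 13.65 + 33.6 + 2.16 = 49.41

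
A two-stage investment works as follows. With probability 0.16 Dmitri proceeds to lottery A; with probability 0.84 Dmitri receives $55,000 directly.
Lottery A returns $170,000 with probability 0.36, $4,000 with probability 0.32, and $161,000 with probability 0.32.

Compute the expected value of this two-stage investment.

$64,440

EV(A) = 0.36 × 170000 + 0.32 × 4000 + 0.32 × 161000 = 61200 + 1280 + 51520 = 114000
Branch B: 55000 (certain)
Overall = 0.16 × 114000 + 0.84 × 55000 = 18240 + 46200 = 64440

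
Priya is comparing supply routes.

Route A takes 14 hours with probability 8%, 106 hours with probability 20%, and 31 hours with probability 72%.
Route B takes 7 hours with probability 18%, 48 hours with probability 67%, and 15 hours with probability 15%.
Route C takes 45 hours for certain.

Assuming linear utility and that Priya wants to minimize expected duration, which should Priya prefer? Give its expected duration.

Route B (35.67 hours)

Route A = 0.08 × 14 + 0.2 × 106 + 0.72 × 31 = 1.12 + 21.2 + 22.32 = 44.64
Route B = 0.18 × 7 + 0.67 × 48 + 0.15 × 15 = 1.26 + 32.16 + 2.25 = 35.67
Route C: 45 (certain)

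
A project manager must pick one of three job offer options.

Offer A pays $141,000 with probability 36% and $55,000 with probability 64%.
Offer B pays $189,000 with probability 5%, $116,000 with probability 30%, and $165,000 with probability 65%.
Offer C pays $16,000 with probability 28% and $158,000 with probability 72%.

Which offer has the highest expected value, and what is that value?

Offer B ($151,500)

Offer A = 0.36 × 141000 + 0.64 × 55000 = 50760 + 35200 = 85960
Offer B = 0.05 × 189000 + 0.3 × 116000 + 0.65 × 165000 = 9450 + 34800 + 107250 = 151500
Offer C = 0.28 × 16000 + 0.72 × 158000 = 4480 + 113760 = 118240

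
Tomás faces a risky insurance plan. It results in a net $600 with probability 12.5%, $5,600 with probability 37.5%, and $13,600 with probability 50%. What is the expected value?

EV = 0.125 × 600 + 0.375 × 5600 + 0.5 × 13600 = 75 + 2100 + 6800 = 8975

$8,975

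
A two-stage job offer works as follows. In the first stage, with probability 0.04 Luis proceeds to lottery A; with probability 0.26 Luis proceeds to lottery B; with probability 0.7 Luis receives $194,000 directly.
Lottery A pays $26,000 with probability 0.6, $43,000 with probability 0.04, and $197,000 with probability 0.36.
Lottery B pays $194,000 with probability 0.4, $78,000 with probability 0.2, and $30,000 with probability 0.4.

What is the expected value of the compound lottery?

EV(A) = 0.6 × 26000 + 0.04 × 43000 + 0.36 × 197000 = 15600 + 1720 + 70920 = 88240
EV(B) = 0.4 × 194000 + 0.2 × 78000 + 0.4 × 30000 = 77600 + 15600 + 12000 = 105200
Branch C: 194000 (certain)
Overall = 0.04 × 88240 + 0.26 × 105200 + 0.7 × 194000 = 3529.6 + 27352 + 135800 = 166681.6

$166,681.60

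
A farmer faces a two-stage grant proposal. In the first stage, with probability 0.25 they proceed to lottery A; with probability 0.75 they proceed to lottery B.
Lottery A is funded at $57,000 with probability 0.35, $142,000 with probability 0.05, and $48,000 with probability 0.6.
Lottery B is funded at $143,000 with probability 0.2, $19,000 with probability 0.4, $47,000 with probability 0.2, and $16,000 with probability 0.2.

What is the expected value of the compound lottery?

$50,562.50

EV(A) = 0.35 × 57000 + 0.05 × 142000 + 0.6 × 48000 = 19950 + 7100 + 28800 = 55850
EV(B) = 0.2 × 143000 + 0.4 × 19000 + 0.2 × 47000 + 0.2 × 16000 = 28600 + 7600 + 9400 + 3200 = 48800
Overall = 0.25 × 55850 + 0.75 × 48800 = 13962.5 + 36600 = 50562.5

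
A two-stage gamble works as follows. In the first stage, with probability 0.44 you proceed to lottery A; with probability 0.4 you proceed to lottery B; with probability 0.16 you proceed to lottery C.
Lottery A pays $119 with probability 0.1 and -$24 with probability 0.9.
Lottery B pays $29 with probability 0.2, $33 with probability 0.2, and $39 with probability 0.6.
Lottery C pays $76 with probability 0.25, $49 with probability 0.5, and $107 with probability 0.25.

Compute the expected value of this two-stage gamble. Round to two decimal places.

$21.29

EV(A) = 0.1 × 119 + 0.9 × (-24) = 11.9 − 21.6 = -9.7
EV(B) = 0.2 × 29 + 0.2 × 33 + 0.6 × 39 = 5.8 + 6.6 + 23.4 = 35.8
EV(C) = 0.25 × 76 + 0.5 × 49 + 0.25 × 107 = 19 + 24.5 + 26.75 = 70.25
Overall = 0.44 × (-9.7) + 0.4 × 35.8 + 0.16 × 70.25 = -4.268 + 14.32 + 11.24 = 21.292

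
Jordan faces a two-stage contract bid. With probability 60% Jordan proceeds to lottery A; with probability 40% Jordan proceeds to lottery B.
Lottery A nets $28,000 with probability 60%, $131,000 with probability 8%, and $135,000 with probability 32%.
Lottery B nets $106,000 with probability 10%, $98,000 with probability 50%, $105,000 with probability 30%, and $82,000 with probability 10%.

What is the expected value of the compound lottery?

EV(A) = 0.6 × 28000 + 0.08 × 131000 + 0.32 × 135000 = 16800 + 10480 + 43200 = 70480
EV(B) = 0.1 × 106000 + 0.5 × 98000 + 0.3 × 105000 + 0.1 × 82000 = 10600 + 49000 + 31500 + 8200 = 99300
Overall = 0.6 × 70480 + 0.4 × 99300 = 42288 + 39720 = 82008

$82,008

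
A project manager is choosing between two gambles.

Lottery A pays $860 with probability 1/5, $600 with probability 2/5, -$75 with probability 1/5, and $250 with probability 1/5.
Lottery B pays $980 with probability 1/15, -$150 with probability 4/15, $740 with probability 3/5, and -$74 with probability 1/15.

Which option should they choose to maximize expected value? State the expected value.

Lottery A = 1/5 × 860 + 2/5 × 600 + 1/5 × (-75) + 1/5 × 250 = 172 + 240 − 15 + 50 = 447
Lottery B = 1/15 × 980 + 4/15 × (-150) + 3/5 × 740 + 1/15 × (-74) = 65.3333 − 40 + 444 − 4.9333 = 464.4

Lottery B ($464.40)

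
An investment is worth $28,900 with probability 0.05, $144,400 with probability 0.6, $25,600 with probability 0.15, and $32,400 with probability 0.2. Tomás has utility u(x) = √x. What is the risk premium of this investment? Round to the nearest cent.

E[u] = 0.05·√28900 + 0.6·√144400 + 0.15·√25600 + 0.2·√32400 = 0.05·170 + 0.6·380 + 0.15·160 + 0.2·180 = 296.5
CE = (296.5)² = 87912.25
Risk premium = EV − CE = 98405 − 87912.25 = 10492.75

$10,492.75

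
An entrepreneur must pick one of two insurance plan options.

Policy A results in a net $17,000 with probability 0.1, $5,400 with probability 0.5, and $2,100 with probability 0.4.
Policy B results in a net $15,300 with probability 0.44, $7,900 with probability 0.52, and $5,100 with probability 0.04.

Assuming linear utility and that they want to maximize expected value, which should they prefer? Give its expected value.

Policy B ($11,044)

Policy A = 0.1 × 17000 + 0.5 × 5400 + 0.4 × 2100 = 1700 + 2700 + 840 = 5240
Policy B = 0.44 × 15300 + 0.52 × 7900 + 0.04 × 5100 = 6732 + 4108 + 204 = 11044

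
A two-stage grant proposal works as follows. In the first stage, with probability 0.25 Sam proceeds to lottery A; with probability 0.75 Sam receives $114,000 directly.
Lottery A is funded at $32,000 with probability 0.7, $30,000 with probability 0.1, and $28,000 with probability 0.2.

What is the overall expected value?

EV(A) = 0.7 × 32000 + 0.1 × 30000 + 0.2 × 28000 = 22400 + 3000 + 5600 = 31000
Branch B: 114000 (certain)
Overall = 0.25 × 31000 + 0.75 × 114000 = 7750 + 85500 = 93250

$93,250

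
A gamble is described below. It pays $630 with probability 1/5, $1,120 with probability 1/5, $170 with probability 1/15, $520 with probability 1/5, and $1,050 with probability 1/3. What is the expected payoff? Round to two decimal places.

$815.33

EV = 1/5 × 630 + 1/5 × 1120 + 1/15 × 170 + 1/5 × 520 + 1/3 × 1050 = 126 + 224 + 11.3333 + 104 + 350 = 815.3333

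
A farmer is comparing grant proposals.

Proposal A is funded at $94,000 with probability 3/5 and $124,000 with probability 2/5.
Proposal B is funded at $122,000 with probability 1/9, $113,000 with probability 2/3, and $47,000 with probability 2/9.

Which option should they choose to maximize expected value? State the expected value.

Proposal A ($106,000)

Proposal A = 3/5 × 94000 + 2/5 × 124000 = 56400 + 49600 = 106000
Proposal B = 1/9 × 122000 + 2/3 × 113000 + 2/9 × 47000 = 13555.5556 + 75333.3333 + 10444.4444 = 99333.3333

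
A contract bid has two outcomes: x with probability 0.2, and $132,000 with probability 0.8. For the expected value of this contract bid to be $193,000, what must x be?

0.2·x + 0.8·132000 = 193000
0.2·x = 193000 − 105600 = 87400
x = 87400 / 0.2 = 437000

x = $437,000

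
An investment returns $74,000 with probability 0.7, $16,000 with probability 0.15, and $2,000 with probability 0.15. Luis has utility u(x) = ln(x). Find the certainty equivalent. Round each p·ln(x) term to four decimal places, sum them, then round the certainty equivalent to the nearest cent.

E[u] = 0.7·ln(74000) + 0.15·ln(16000) + 0.15·ln(2000) = 7.8483 + 1.4521 + 1.1401 = 10.4405
CE = e^10.4405 ≈ 34217.76

$34,217.76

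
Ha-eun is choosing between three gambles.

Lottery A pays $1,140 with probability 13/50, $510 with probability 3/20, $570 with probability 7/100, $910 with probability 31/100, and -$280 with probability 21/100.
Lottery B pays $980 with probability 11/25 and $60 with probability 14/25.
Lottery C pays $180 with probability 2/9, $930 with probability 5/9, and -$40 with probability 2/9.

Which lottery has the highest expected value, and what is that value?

Lottery A = 13/50 × 1140 + 3/20 × 510 + 7/100 × 570 + 31/100 × 910 + 21/100 × (-280) = 296.4 + 76.5 + 39.9 + 282.1 − 58.8 = 636.1
Lottery B = 11/25 × 980 + 14/25 × 60 = 431.2 + 33.6 = 464.8
Lottery C = 2/9 × 180 + 5/9 × 930 + 2/9 × (-40) = 40 + 516.6667 − 8.8889 = 547.7778

Lottery A ($636.10)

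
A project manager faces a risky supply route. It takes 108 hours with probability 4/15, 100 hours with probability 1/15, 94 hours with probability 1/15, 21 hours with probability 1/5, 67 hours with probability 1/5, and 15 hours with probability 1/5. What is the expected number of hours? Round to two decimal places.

EV = 4/15 × 108 + 1/15 × 100 + 1/15 × 94 + 1/5 × 21 + 1/5 × 67 + 1/5 × 15 = 28.8 + 6.6667 + 6.2667 + 4.2 + 13.4 + 3 = 62.3333

62.33 hours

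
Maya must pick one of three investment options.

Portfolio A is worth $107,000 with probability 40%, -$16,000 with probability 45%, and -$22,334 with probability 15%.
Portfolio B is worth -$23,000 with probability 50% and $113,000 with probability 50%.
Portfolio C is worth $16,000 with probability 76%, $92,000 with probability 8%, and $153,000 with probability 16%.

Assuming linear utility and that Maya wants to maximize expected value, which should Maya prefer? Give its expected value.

Portfolio A = 0.4 × 107000 + 0.45 × (-16000) + 0.15 × (-22334) = 42800 − 7200 − 3350.1 = 32249.9
Portfolio B = 0.5 × (-23000) + 0.5 × 113000 = -11500 + 56500 = 45000
Portfolio C = 0.76 × 16000 + 0.08 × 92000 + 0.16 × 153000 = 12160 + 7360 + 24480 = 44000

Portfolio B ($45,000)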